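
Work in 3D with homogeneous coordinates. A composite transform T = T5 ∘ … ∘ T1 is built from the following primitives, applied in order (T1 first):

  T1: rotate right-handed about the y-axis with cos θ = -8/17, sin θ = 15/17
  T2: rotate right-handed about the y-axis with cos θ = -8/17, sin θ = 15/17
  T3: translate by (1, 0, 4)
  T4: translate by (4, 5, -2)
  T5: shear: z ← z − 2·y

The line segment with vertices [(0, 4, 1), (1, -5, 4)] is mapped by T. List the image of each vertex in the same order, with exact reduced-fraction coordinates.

image vertices: (1205/289, 9, -4785/289), (324/289, 0, 174/289)

T1 rotate right-handed about the y-axis with cos θ = -8/17, sin θ = 15/17: (0, 4, 1) → (15/17, 4, -8/17); (1, -5, 4) → (52/17, -5, -47/17)
T2 rotate right-handed about the y-axis with cos θ = -8/17, sin θ = 15/17: (15/17, 4, -8/17) → (-240/289, 4, -161/289); (52/17, -5, -47/17) → (-1121/289, -5, -404/289)
T3 translate by (1, 0, 4): (-240/289, 4, -161/289) → (49/289, 4, 995/289); (-1121/289, -5, -404/289) → (-832/289, -5, 752/289)
T4 translate by (4, 5, -2): (49/289, 4, 995/289) → (1205/289, 9, 417/289); (-832/289, -5, 752/289) → (324/289, 0, 174/289)
T5 shear: z ← z − 2·y: (1205/289, 9, 417/289) → (1205/289, 9, -4785/289); (324/289, 0, 174/289) → (324/289, 0, 174/289)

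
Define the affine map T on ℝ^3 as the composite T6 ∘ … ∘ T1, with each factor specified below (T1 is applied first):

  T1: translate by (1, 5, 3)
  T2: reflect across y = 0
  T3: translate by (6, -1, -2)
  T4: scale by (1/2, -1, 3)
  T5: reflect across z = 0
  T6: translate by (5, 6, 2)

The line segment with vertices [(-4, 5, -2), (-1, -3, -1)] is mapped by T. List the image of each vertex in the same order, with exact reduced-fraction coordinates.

T1 translate by (1, 5, 3): (-4, 5, -2) → (-3, 10, 1); (-1, -3, -1) → (0, 2, 2)
T2 reflect across y = 0: (-3, 10, 1) → (-3, -10, 1); (0, 2, 2) → (0, -2, 2)
T3 translate by (6, -1, -2): (-3, -10, 1) → (3, -11, -1); (0, -2, 2) → (6, -3, 0)
T4 scale by (1/2, -1, 3): (3, -11, -1) → (3/2, 11, -3); (6, -3, 0) → (3, 3, 0)
T5 reflect across z = 0: (3/2, 11, -3) → (3/2, 11, 3); (3, 3, 0) → (3, 3, 0)
T6 translate by (5, 6, 2): (3/2, 11, 3) → (13/2, 17, 5); (3, 3, 0) → (8, 9, 2)

image vertices: (13/2, 17, 5), (8, 9, 2)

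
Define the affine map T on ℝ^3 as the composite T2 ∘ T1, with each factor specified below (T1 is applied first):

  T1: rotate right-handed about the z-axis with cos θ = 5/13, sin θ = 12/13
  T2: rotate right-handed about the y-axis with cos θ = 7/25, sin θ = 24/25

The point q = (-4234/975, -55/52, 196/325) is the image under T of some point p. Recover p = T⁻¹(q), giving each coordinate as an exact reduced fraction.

T1 = [5/13 -12/13 0 0; 12/13 5/13 0 0; 0 0 1 0; 0 0 0 1]
T2·T1 = [7/65 -84/325 24/25 0; 12/13 5/13 0 0; -24/65 288/325 7/25 0; 0 0 0 1]
det M = 1; M⁻¹ = [7/65 12/13 -24/65 0; -84/325 5/13 288/325 0; 24/25 0 7/25 0; 0 0 0 1]
M⁻¹ · (-4234/975, -55/52, 196/325)ᵀ = (-5/3, 5/4, -4)ᵀ

p = (-5/3, 5/4, -4)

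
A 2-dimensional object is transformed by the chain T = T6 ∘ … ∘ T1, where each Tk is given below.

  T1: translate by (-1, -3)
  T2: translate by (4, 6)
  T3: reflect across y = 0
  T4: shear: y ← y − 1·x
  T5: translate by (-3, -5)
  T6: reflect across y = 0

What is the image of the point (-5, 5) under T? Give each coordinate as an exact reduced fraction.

T1 translate by (-1, -3): (-5, 5) → (-6, 2)
T2 translate by (4, 6): (-6, 2) → (-2, 8)
T3 reflect across y = 0: (-2, 8) → (-2, -8)
T4 shear: y ← y − 1·x: (-2, -8) → (-2, -6)
T5 translate by (-3, -5): (-2, -6) → (-5, -11)
T6 reflect across y = 0: (-5, -11) → (-5, 11)

T(p) = (-5, 11)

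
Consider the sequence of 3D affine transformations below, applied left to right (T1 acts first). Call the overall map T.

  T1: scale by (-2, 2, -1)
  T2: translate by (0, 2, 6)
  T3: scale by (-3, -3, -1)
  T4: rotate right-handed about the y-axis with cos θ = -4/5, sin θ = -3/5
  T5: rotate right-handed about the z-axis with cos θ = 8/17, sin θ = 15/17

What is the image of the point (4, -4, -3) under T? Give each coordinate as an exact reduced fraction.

T1 scale by (-2, 2, -1): (4, -4, -3) → (-8, -8, 3)
T2 translate by (0, 2, 6): (-8, -8, 3) → (-8, -6, 9)
T3 scale by (-3, -3, -1): (-8, -6, 9) → (24, 18, -9)
T4 rotate right-handed about the y-axis with cos θ = -4/5, sin θ = -3/5: (24, 18, -9) → (-69/5, 18, 108/5)
T5 rotate right-handed about the z-axis with cos θ = 8/17, sin θ = 15/17: (-69/5, 18, 108/5) → (-1902/85, -63/17, 108/5)

T(p) = (-1902/85, -63/17, 108/5)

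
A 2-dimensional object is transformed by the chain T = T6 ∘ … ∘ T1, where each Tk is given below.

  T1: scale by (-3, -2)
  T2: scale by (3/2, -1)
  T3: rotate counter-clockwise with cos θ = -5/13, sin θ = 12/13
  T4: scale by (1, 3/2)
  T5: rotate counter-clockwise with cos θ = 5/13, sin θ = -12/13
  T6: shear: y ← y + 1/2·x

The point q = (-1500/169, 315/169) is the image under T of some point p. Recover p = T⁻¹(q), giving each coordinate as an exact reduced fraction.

T1 = [-3 0 0; 0 -2 0; 0 0 1]
T2·T1 = [-9/2 0 0; 0 2 0; 0 0 1]
T3·…·T1 = [45/26 -24/13 0; -54/13 -10/13 0; 0 0 1]
T4·…·T1 = [45/26 -24/13 0; -81/13 -15/13 0; 0 0 1]
T5·…·T1 = [-1719/338 -300/169 0; -675/169 213/169 0; 0 0 1]
T6·…·T1 = [-1719/338 -300/169 0; -4419/676 63/169 0; 0 0 1]
det M = -27/2; M⁻¹ = [-14/507 -200/1521 0; -491/1014 191/507 0; 0 0 1]
M⁻¹ · (-1500/169, 315/169)ᵀ = (0, 5)ᵀ

p = (0, 5)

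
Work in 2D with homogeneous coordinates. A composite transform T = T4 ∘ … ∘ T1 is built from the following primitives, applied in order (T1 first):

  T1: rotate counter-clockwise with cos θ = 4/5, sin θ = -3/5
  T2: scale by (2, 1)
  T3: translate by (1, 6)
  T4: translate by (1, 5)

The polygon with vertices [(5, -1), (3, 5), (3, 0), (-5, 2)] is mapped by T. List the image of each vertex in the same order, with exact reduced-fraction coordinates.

image vertices: (44/5, 36/5), (64/5, 66/5), (34/5, 46/5), (-18/5, 78/5)

T1 rotate counter-clockwise with cos θ = 4/5, sin θ = -3/5: (5, -1) → (17/5, -19/5); (3, 5) → (27/5, 11/5); (3, 0) → (12/5, -9/5); (-5, 2) → (-14/5, 23/5)
T2 scale by (2, 1): (17/5, -19/5) → (34/5, -19/5); (27/5, 11/5) → (54/5, 11/5); (12/5, -9/5) → (24/5, -9/5); (-14/5, 23/5) → (-28/5, 23/5)
T3 translate by (1, 6): (34/5, -19/5) → (39/5, 11/5); (54/5, 11/5) → (59/5, 41/5); (24/5, -9/5) → (29/5, 21/5); (-28/5, 23/5) → (-23/5, 53/5)
T4 translate by (1, 5): (39/5, 11/5) → (44/5, 36/5); (59/5, 41/5) → (64/5, 66/5); (29/5, 21/5) → (34/5, 46/5); (-23/5, 53/5) → (-18/5, 78/5)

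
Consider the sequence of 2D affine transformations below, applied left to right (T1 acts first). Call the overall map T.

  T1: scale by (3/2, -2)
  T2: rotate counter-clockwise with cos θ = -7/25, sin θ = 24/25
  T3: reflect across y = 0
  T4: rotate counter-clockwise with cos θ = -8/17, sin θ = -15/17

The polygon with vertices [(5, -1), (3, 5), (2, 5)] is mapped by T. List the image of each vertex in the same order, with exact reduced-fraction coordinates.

image vertices: (-1686/425, 5671/850), (-4338/425, -3407/850), (-3882/425, -2149/425)

T1 scale by (3/2, -2): (5, -1) → (15/2, 2); (3, 5) → (9/2, -10); (2, 5) → (3, -10)
T2 rotate counter-clockwise with cos θ = -7/25, sin θ = 24/25: (15/2, 2) → (-201/50, 166/25); (9/2, -10) → (417/50, 178/25); (3, -10) → (219/25, 142/25)
T3 reflect across y = 0: (-201/50, 166/25) → (-201/50, -166/25); (417/50, 178/25) → (417/50, -178/25); (219/25, 142/25) → (219/25, -142/25)
T4 rotate counter-clockwise with cos θ = -8/17, sin θ = -15/17: (-201/50, -166/25) → (-1686/425, 5671/850); (417/50, -178/25) → (-4338/425, -3407/850); (219/25, -142/25) → (-3882/425, -2149/425)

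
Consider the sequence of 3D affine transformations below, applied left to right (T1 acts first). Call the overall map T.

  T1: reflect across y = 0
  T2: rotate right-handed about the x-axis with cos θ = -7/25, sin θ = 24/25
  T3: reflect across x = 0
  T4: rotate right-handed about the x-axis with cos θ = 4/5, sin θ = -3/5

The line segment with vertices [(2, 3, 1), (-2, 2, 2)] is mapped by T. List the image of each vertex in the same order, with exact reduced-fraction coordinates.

image vertices: (-2, -249/125, -307/125), (2, -322/125, -146/125)

T1 reflect across y = 0: (2, 3, 1) → (2, -3, 1); (-2, 2, 2) → (-2, -2, 2)
T2 rotate right-handed about the x-axis with cos θ = -7/25, sin θ = 24/25: (2, -3, 1) → (2, -3/25, -79/25); (-2, -2, 2) → (-2, -34/25, -62/25)
T3 reflect across x = 0: (2, -3/25, -79/25) → (-2, -3/25, -79/25); (-2, -34/25, -62/25) → (2, -34/25, -62/25)
T4 rotate right-handed about the x-axis with cos θ = 4/5, sin θ = -3/5: (-2, -3/25, -79/25) → (-2, -249/125, -307/125); (2, -34/25, -62/25) → (2, -322/125, -146/125)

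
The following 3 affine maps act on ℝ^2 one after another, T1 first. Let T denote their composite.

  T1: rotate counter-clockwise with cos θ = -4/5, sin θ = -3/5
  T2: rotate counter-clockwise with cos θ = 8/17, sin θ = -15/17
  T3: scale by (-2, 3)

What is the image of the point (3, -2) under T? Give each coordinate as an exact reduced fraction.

T(p) = (318/85, 786/85)

T1 rotate counter-clockwise with cos θ = -4/5, sin θ = -3/5: (3, -2) → (-18/5, -1/5)
T2 rotate counter-clockwise with cos θ = 8/17, sin θ = -15/17: (-18/5, -1/5) → (-159/85, 262/85)
T3 scale by (-2, 3): (-159/85, 262/85) → (318/85, 786/85)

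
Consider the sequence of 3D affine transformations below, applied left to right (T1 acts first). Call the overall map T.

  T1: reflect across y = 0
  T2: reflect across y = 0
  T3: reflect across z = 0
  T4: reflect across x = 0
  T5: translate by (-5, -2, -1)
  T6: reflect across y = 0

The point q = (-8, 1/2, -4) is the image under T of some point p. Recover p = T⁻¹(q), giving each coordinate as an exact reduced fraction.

T1 = [1 0 0 0; 0 -1 0 0; 0 0 1 0; 0 0 0 1]
T2·T1 = [1 0 0 0; 0 1 0 0; 0 0 1 0; 0 0 0 1]
T3·…·T1 = [1 0 0 0; 0 1 0 0; 0 0 -1 0; 0 0 0 1]
T4·…·T1 = [-1 0 0 0; 0 1 0 0; 0 0 -1 0; 0 0 0 1]
T5·…·T1 = [-1 0 0 -5; 0 1 0 -2; 0 0 -1 -1; 0 0 0 1]
T6·…·T1 = [-1 0 0 -5; 0 -1 0 2; 0 0 -1 -1; 0 0 0 1]
det M = -1; M⁻¹ = [-1 0 0 -5; 0 -1 0 2; 0 0 -1 -1; 0 0 0 1]
M⁻¹ · (-8, 1/2, -4)ᵀ = (3, 3/2, 3)ᵀ

p = (3, 3/2, 3)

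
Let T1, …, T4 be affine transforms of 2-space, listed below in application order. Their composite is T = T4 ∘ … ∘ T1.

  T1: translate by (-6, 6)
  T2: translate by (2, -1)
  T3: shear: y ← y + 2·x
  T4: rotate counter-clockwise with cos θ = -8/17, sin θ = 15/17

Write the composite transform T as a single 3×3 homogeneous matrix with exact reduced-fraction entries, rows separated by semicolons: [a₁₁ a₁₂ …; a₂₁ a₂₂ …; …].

T1 = [1 0 -6; 0 1 6; 0 0 1]
T2·T1 = [1 0 -4; 0 1 5; 0 0 1]
T3·…·T1 = [1 0 -4; 2 1 -3; 0 0 1]
T4·…·T1 = [-38/17 -15/17 77/17; -1/17 -8/17 -36/17; 0 0 1]

T = [-38/17 -15/17 77/17; -1/17 -8/17 -36/17; 0 0 1]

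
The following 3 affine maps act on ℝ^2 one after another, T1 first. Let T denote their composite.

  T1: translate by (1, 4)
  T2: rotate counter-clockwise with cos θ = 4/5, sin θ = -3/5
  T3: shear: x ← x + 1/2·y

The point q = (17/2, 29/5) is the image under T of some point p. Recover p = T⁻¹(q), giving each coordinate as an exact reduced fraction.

T1 = [1 0 1; 0 1 4; 0 0 1]
T2·T1 = [4/5 3/5 16/5; -3/5 4/5 13/5; 0 0 1]
T3·…·T1 = [1/2 1 9/2; -3/5 4/5 13/5; 0 0 1]
det M = 1; M⁻¹ = [4/5 -1 -1; 3/5 1/2 -4; 0 0 1]
M⁻¹ · (17/2, 29/5)ᵀ = (0, 4)ᵀ

p = (0, 4)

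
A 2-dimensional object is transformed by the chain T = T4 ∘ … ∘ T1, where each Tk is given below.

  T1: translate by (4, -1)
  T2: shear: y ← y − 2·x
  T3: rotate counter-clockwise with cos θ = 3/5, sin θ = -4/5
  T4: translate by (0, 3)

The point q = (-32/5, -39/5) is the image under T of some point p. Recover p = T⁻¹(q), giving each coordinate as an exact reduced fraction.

p = (4/5, -1)

T1 = [1 0 4; 0 1 -1; 0 0 1]
T2·T1 = [1 0 4; -2 1 -9; 0 0 1]
T3·…·T1 = [-1 4/5 -24/5; -2 3/5 -43/5; 0 0 1]
T4·…·T1 = [-1 4/5 -24/5; -2 3/5 -28/5; 0 0 1]
det M = 1; M⁻¹ = [3/5 -4/5 -8/5; 2 -1 4; 0 0 1]
M⁻¹ · (-32/5, -39/5)ᵀ = (4/5, -1)ᵀ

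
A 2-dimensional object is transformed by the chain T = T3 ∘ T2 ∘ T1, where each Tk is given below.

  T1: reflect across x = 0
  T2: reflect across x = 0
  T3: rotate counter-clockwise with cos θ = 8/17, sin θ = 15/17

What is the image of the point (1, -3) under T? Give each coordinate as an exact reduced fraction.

T1 reflect across x = 0: (1, -3) → (-1, -3)
T2 reflect across x = 0: (-1, -3) → (1, -3)
T3 rotate counter-clockwise with cos θ = 8/17, sin θ = 15/17: (1, -3) → (53/17, -9/17)

T(p) = (53/17, -9/17)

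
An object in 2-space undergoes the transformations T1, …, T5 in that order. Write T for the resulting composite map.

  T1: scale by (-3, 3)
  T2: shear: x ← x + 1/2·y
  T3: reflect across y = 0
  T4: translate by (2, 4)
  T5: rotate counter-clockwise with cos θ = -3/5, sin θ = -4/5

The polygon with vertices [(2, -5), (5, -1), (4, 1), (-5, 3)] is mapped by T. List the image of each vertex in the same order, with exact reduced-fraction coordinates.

image vertices: (221/10, -11/5), (143/10, 37/5), (59/10, 31/5), (-169/10, -71/5)

T1 scale by (-3, 3): (2, -5) → (-6, -15); (5, -1) → (-15, -3); (4, 1) → (-12, 3); (-5, 3) → (15, 9)
T2 shear: x ← x + 1/2·y: (-6, -15) → (-27/2, -15); (-15, -3) → (-33/2, -3); (-12, 3) → (-21/2, 3); (15, 9) → (39/2, 9)
T3 reflect across y = 0: (-27/2, -15) → (-27/2, 15); (-33/2, -3) → (-33/2, 3); (-21/2, 3) → (-21/2, -3); (39/2, 9) → (39/2, -9)
T4 translate by (2, 4): (-27/2, 15) → (-23/2, 19); (-33/2, 3) → (-29/2, 7); (-21/2, -3) → (-17/2, 1); (39/2, -9) → (43/2, -5)
T5 rotate counter-clockwise with cos θ = -3/5, sin θ = -4/5: (-23/2, 19) → (221/10, -11/5); (-29/2, 7) → (143/10, 37/5); (-17/2, 1) → (59/10, 31/5); (43/2, -5) → (-169/10, -71/5)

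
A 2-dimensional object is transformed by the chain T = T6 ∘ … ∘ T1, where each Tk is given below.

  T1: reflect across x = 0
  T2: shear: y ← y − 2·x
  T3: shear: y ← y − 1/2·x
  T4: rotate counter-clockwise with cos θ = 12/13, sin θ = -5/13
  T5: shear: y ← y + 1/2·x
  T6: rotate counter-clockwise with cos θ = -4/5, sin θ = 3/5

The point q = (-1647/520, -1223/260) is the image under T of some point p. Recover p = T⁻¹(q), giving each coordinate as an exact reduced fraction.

p = (5/2, -1)

T1 = [-1 0 0; 0 1 0; 0 0 1]
T2·T1 = [-1 0 0; 2 1 0; 0 0 1]
T3·…·T1 = [-1 0 0; 5/2 1 0; 0 0 1]
T4·…·T1 = [1/26 5/13 0; 35/13 12/13 0; 0 0 1]
T5·…·T1 = [1/26 5/13 0; 141/52 29/26 0; 0 0 1]
T6·…·T1 = [-431/260 -127/130 0; -279/130 -43/65 0; 0 0 1]
det M = -1; M⁻¹ = [43/65 -127/130 0; -279/130 431/260 0; 0 0 1]
M⁻¹ · (-1647/520, -1223/260)ᵀ = (5/2, -1)ᵀ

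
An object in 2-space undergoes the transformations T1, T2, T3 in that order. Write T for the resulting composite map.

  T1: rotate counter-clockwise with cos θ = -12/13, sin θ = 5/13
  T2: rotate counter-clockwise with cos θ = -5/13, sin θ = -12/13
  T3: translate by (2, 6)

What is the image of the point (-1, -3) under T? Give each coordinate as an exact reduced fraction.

T1 rotate counter-clockwise with cos θ = -12/13, sin θ = 5/13: (-1, -3) → (27/13, 31/13)
T2 rotate counter-clockwise with cos θ = -5/13, sin θ = -12/13: (27/13, 31/13) → (237/169, -479/169)
T3 translate by (2, 6): (237/169, -479/169) → (575/169, 535/169)

T(p) = (575/169, 535/169)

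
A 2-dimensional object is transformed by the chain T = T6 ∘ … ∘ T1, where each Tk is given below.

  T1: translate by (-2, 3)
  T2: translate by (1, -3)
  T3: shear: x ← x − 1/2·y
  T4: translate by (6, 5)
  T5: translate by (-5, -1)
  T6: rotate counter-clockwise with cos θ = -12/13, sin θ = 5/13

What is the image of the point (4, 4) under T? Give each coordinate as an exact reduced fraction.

T1 translate by (-2, 3): (4, 4) → (2, 7)
T2 translate by (1, -3): (2, 7) → (3, 4)
T3 shear: x ← x − 1/2·y: (3, 4) → (1, 4)
T4 translate by (6, 5): (1, 4) → (7, 9)
T5 translate by (-5, -1): (7, 9) → (2, 8)
T6 rotate counter-clockwise with cos θ = -12/13, sin θ = 5/13: (2, 8) → (-64/13, -86/13)

T(p) = (-64/13, -86/13)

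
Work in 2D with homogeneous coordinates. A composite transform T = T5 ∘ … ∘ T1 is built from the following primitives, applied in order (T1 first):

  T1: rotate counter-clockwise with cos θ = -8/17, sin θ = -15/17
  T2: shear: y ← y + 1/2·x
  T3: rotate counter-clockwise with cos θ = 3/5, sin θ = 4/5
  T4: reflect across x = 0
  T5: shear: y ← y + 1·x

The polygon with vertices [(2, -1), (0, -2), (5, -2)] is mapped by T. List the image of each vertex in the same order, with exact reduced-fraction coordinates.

T1 rotate counter-clockwise with cos θ = -8/17, sin θ = -15/17: (2, -1) → (-31/17, -22/17); (0, -2) → (-30/17, 16/17); (5, -2) → (-70/17, -59/17)
T2 shear: y ← y + 1/2·x: (-31/17, -22/17) → (-31/17, -75/34); (-30/17, 16/17) → (-30/17, 1/17); (-70/17, -59/17) → (-70/17, -94/17)
T3 rotate counter-clockwise with cos θ = 3/5, sin θ = 4/5: (-31/17, -75/34) → (57/85, -473/170); (-30/17, 1/17) → (-94/85, -117/85); (-70/17, -94/17) → (166/85, -562/85)
T4 reflect across x = 0: (57/85, -473/170) → (-57/85, -473/170); (-94/85, -117/85) → (94/85, -117/85); (166/85, -562/85) → (-166/85, -562/85)
T5 shear: y ← y + 1·x: (-57/85, -473/170) → (-57/85, -587/170); (94/85, -117/85) → (94/85, -23/85); (-166/85, -562/85) → (-166/85, -728/85)

image vertices: (-57/85, -587/170), (94/85, -23/85), (-166/85, -728/85)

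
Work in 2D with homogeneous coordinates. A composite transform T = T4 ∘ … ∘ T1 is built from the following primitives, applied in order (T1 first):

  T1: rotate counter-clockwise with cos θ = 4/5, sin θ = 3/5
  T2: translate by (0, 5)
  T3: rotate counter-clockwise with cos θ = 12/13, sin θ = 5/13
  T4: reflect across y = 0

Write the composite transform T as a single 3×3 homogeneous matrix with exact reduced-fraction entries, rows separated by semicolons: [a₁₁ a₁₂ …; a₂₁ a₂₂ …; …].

T = [33/65 -56/65 -25/13; -56/65 -33/65 -60/13; 0 0 1]

T1 = [4/5 -3/5 0; 3/5 4/5 0; 0 0 1]
T2·T1 = [4/5 -3/5 0; 3/5 4/5 5; 0 0 1]
T3·…·T1 = [33/65 -56/65 -25/13; 56/65 33/65 60/13; 0 0 1]
T4·…·T1 = [33/65 -56/65 -25/13; -56/65 -33/65 -60/13; 0 0 1]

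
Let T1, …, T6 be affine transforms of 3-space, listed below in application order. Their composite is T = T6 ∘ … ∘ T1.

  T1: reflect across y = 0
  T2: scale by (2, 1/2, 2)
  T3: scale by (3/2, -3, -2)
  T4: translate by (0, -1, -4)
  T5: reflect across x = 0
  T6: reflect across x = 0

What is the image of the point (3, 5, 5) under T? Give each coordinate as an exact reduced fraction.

T(p) = (9, 13/2, -24)

T1 reflect across y = 0: (3, 5, 5) → (3, -5, 5)
T2 scale by (2, 1/2, 2): (3, -5, 5) → (6, -5/2, 10)
T3 scale by (3/2, -3, -2): (6, -5/2, 10) → (9, 15/2, -20)
T4 translate by (0, -1, -4): (9, 15/2, -20) → (9, 13/2, -24)
T5 reflect across x = 0: (9, 13/2, -24) → (-9, 13/2, -24)
T6 reflect across x = 0: (-9, 13/2, -24) → (9, 13/2, -24)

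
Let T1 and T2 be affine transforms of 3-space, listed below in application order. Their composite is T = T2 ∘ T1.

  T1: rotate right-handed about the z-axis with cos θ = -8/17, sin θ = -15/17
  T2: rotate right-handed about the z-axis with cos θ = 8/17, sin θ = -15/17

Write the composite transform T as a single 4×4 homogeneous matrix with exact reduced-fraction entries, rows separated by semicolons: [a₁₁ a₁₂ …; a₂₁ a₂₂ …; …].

T = [-1 0 0 0; 0 -1 0 0; 0 0 1 0; 0 0 0 1]

T1 = [-8/17 15/17 0 0; -15/17 -8/17 0 0; 0 0 1 0; 0 0 0 1]
T2·T1 = [-1 0 0 0; 0 -1 0 0; 0 0 1 0; 0 0 0 1]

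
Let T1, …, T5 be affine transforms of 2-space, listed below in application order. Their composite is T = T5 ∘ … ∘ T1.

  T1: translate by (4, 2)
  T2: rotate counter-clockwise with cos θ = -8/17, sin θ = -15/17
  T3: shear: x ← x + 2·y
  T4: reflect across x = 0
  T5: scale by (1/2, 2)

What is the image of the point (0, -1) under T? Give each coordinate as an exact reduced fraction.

T(p) = (9/2, -8)

T1 translate by (4, 2): (0, -1) → (4, 1)
T2 rotate counter-clockwise with cos θ = -8/17, sin θ = -15/17: (4, 1) → (-1, -4)
T3 shear: x ← x + 2·y: (-1, -4) → (-9, -4)
T4 reflect across x = 0: (-9, -4) → (9, -4)
T5 scale by (1/2, 2): (9, -4) → (9/2, -8)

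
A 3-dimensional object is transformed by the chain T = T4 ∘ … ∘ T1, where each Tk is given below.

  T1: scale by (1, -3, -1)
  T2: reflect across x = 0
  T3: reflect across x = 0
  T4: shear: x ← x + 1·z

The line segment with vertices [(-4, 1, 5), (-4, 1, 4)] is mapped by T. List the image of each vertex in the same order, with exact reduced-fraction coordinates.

image vertices: (-9, -3, -5), (-8, -3, -4)

T1 scale by (1, -3, -1): (-4, 1, 5) → (-4, -3, -5); (-4, 1, 4) → (-4, -3, -4)
T2 reflect across x = 0: (-4, -3, -5) → (4, -3, -5); (-4, -3, -4) → (4, -3, -4)
T3 reflect across x = 0: (4, -3, -5) → (-4, -3, -5); (4, -3, -4) → (-4, -3, -4)
T4 shear: x ← x + 1·z: (-4, -3, -5) → (-9, -3, -5); (-4, -3, -4) → (-8, -3, -4)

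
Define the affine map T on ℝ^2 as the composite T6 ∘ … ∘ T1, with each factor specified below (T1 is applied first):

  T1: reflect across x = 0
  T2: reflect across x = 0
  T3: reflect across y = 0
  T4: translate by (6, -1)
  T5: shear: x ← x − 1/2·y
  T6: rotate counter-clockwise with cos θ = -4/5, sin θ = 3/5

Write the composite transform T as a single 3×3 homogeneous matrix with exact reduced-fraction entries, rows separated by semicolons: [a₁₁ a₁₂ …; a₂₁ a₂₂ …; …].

T = [-4/5 1/5 -23/5; 3/5 11/10 47/10; 0 0 1]

T1 = [-1 0 0; 0 1 0; 0 0 1]
T2·T1 = [1 0 0; 0 1 0; 0 0 1]
T3·…·T1 = [1 0 0; 0 -1 0; 0 0 1]
T4·…·T1 = [1 0 6; 0 -1 -1; 0 0 1]
T5·…·T1 = [1 1/2 13/2; 0 -1 -1; 0 0 1]
T6·…·T1 = [-4/5 1/5 -23/5; 3/5 11/10 47/10; 0 0 1]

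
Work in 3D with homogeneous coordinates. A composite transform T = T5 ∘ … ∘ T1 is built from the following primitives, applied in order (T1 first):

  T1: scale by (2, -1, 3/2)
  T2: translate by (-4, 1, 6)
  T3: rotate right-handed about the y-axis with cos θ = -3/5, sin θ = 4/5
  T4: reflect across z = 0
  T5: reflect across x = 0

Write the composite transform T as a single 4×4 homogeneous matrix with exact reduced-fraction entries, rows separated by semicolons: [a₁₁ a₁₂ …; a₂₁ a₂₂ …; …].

T1 = [2 0 0 0; 0 -1 0 0; 0 0 3/2 0; 0 0 0 1]
T2·T1 = [2 0 0 -4; 0 -1 0 1; 0 0 3/2 6; 0 0 0 1]
T3·…·T1 = [-6/5 0 6/5 36/5; 0 -1 0 1; -8/5 0 -9/10 -2/5; 0 0 0 1]
T4·…·T1 = [-6/5 0 6/5 36/5; 0 -1 0 1; 8/5 0 9/10 2/5; 0 0 0 1]
T5·…·T1 = [6/5 0 -6/5 -36/5; 0 -1 0 1; 8/5 0 9/10 2/5; 0 0 0 1]

T = [6/5 0 -6/5 -36/5; 0 -1 0 1; 8/5 0 9/10 2/5; 0 0 0 1]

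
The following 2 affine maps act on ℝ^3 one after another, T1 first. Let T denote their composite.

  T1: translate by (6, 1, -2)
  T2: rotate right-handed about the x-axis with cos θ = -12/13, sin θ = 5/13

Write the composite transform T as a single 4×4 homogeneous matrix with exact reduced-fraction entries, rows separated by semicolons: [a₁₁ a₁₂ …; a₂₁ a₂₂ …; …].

T = [1 0 0 6; 0 -12/13 -5/13 -2/13; 0 5/13 -12/13 29/13; 0 0 0 1]

T1 = [1 0 0 6; 0 1 0 1; 0 0 1 -2; 0 0 0 1]
T2·T1 = [1 0 0 6; 0 -12/13 -5/13 -2/13; 0 5/13 -12/13 29/13; 0 0 0 1]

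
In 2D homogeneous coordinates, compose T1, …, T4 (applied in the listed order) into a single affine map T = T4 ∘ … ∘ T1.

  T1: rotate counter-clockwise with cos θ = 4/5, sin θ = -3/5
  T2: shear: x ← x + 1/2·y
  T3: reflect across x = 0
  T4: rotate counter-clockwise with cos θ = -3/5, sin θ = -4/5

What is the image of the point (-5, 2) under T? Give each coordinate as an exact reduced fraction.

T1 rotate counter-clockwise with cos θ = 4/5, sin θ = -3/5: (-5, 2) → (-14/5, 23/5)
T2 shear: x ← x + 1/2·y: (-14/5, 23/5) → (-1/2, 23/5)
T3 reflect across x = 0: (-1/2, 23/5) → (1/2, 23/5)
T4 rotate counter-clockwise with cos θ = -3/5, sin θ = -4/5: (1/2, 23/5) → (169/50, -79/25)

T(p) = (169/50, -79/25)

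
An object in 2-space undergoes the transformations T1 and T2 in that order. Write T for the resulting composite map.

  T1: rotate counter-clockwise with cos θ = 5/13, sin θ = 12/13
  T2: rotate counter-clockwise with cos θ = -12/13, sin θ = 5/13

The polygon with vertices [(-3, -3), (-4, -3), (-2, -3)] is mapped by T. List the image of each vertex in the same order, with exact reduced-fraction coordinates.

T1 rotate counter-clockwise with cos θ = 5/13, sin θ = 12/13: (-3, -3) → (21/13, -51/13); (-4, -3) → (16/13, -63/13); (-2, -3) → (2, -3)
T2 rotate counter-clockwise with cos θ = -12/13, sin θ = 5/13: (21/13, -51/13) → (3/169, 717/169); (16/13, -63/13) → (123/169, 836/169); (2, -3) → (-9/13, 46/13)

image vertices: (3/169, 717/169), (123/169, 836/169), (-9/13, 46/13)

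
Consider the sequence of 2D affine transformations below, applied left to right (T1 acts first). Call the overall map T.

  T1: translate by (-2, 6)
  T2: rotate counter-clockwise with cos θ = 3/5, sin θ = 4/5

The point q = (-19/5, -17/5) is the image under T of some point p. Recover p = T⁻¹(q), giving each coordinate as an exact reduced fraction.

T1 = [1 0 -2; 0 1 6; 0 0 1]
T2·T1 = [3/5 -4/5 -6; 4/5 3/5 2; 0 0 1]
det M = 1; M⁻¹ = [3/5 4/5 2; -4/5 3/5 -6; 0 0 1]
M⁻¹ · (-19/5, -17/5)ᵀ = (-3, -5)ᵀ

p = (-3, -5)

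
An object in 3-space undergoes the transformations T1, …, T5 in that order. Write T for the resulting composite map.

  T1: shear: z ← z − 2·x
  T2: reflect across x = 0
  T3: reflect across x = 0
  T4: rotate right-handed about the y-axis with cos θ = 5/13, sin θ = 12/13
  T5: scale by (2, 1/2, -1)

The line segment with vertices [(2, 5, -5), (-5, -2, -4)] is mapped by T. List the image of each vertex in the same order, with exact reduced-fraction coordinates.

image vertices: (-196/13, 5/2, 69/13), (94/13, -1, -90/13)

T1 shear: z ← z − 2·x: (2, 5, -5) → (2, 5, -9); (-5, -2, -4) → (-5, -2, 6)
T2 reflect across x = 0: (2, 5, -9) → (-2, 5, -9); (-5, -2, 6) → (5, -2, 6)
T3 reflect across x = 0: (-2, 5, -9) → (2, 5, -9); (5, -2, 6) → (-5, -2, 6)
T4 rotate right-handed about the y-axis with cos θ = 5/13, sin θ = 12/13: (2, 5, -9) → (-98/13, 5, -69/13); (-5, -2, 6) → (47/13, -2, 90/13)
T5 scale by (2, 1/2, -1): (-98/13, 5, -69/13) → (-196/13, 5/2, 69/13); (47/13, -2, 90/13) → (94/13, -1, -90/13)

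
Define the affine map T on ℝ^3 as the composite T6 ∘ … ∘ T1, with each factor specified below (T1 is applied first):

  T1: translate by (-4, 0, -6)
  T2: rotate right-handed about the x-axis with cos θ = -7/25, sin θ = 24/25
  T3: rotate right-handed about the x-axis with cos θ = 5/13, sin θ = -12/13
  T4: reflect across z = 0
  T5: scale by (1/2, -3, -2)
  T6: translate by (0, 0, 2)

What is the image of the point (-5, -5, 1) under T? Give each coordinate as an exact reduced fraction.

T1 translate by (-4, 0, -6): (-5, -5, 1) → (-9, -5, -5)
T2 rotate right-handed about the x-axis with cos θ = -7/25, sin θ = 24/25: (-9, -5, -5) → (-9, 31/5, -17/5)
T3 rotate right-handed about the x-axis with cos θ = 5/13, sin θ = -12/13: (-9, 31/5, -17/5) → (-9, -49/65, -457/65)
T4 reflect across z = 0: (-9, -49/65, -457/65) → (-9, -49/65, 457/65)
T5 scale by (1/2, -3, -2): (-9, -49/65, 457/65) → (-9/2, 147/65, -914/65)
T6 translate by (0, 0, 2): (-9/2, 147/65, -914/65) → (-9/2, 147/65, -784/65)

T(p) = (-9/2, 147/65, -784/65)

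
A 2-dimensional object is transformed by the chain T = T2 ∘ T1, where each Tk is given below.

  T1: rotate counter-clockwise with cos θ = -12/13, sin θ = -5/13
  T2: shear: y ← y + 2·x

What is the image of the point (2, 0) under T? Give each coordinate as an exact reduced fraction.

T1 rotate counter-clockwise with cos θ = -12/13, sin θ = -5/13: (2, 0) → (-24/13, -10/13)
T2 shear: y ← y + 2·x: (-24/13, -10/13) → (-24/13, -58/13)

T(p) = (-24/13, -58/13)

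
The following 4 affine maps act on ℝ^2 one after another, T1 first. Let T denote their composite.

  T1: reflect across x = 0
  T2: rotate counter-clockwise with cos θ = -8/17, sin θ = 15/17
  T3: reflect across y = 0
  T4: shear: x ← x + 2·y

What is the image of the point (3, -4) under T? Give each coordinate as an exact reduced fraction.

T(p) = (110/17, 13/17)

T1 reflect across x = 0: (3, -4) → (-3, -4)
T2 rotate counter-clockwise with cos θ = -8/17, sin θ = 15/17: (-3, -4) → (84/17, -13/17)
T3 reflect across y = 0: (84/17, -13/17) → (84/17, 13/17)
T4 shear: x ← x + 2·y: (84/17, 13/17) → (110/17, 13/17)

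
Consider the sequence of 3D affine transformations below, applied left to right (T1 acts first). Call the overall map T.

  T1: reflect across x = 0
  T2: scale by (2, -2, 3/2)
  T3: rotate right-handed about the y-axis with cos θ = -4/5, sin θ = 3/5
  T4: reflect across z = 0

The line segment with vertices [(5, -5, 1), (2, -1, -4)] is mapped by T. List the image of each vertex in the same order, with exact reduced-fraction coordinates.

T1 reflect across x = 0: (5, -5, 1) → (-5, -5, 1); (2, -1, -4) → (-2, -1, -4)
T2 scale by (2, -2, 3/2): (-5, -5, 1) → (-10, 10, 3/2); (-2, -1, -4) → (-4, 2, -6)
T3 rotate right-handed about the y-axis with cos θ = -4/5, sin θ = 3/5: (-10, 10, 3/2) → (89/10, 10, 24/5); (-4, 2, -6) → (-2/5, 2, 36/5)
T4 reflect across z = 0: (89/10, 10, 24/5) → (89/10, 10, -24/5); (-2/5, 2, 36/5) → (-2/5, 2, -36/5)

image vertices: (89/10, 10, -24/5), (-2/5, 2, -36/5)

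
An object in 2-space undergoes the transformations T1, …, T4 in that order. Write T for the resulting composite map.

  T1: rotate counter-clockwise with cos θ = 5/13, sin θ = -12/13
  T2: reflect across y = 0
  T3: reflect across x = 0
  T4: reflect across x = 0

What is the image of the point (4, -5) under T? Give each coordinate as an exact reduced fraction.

T(p) = (-40/13, 73/13)

T1 rotate counter-clockwise with cos θ = 5/13, sin θ = -12/13: (4, -5) → (-40/13, -73/13)
T2 reflect across y = 0: (-40/13, -73/13) → (-40/13, 73/13)
T3 reflect across x = 0: (-40/13, 73/13) → (40/13, 73/13)
T4 reflect across x = 0: (40/13, 73/13) → (-40/13, 73/13)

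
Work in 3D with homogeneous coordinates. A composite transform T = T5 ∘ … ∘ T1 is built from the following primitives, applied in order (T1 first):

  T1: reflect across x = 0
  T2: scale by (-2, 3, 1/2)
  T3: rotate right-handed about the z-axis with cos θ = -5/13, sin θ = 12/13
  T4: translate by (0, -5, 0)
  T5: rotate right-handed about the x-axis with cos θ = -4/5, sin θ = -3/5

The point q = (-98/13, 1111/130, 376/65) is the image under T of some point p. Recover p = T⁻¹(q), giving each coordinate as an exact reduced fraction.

T1 = [-1 0 0 0; 0 1 0 0; 0 0 1 0; 0 0 0 1]
T2·T1 = [2 0 0 0; 0 3 0 0; 0 0 1/2 0; 0 0 0 1]
T3·…·T1 = [-10/13 -36/13 0 0; 24/13 -15/13 0 0; 0 0 1/2 0; 0 0 0 1]
T4·…·T1 = [-10/13 -36/13 0 0; 24/13 -15/13 0 -5; 0 0 1/2 0; 0 0 0 1]
T5·…·T1 = [-10/13 -36/13 0 0; -96/65 12/13 3/10 4; -72/65 9/13 -2/5 3; 0 0 0 1]
det M = 3; M⁻¹ = [-5/26 -24/65 -18/65 30/13; -4/13 4/39 1/13 -25/39; 0 6/5 -8/5 0; 0 0 0 1]
M⁻¹ · (-98/13, 1111/130, 376/65)ᵀ = (-1, 3, 1)ᵀ

p = (-1, 3, 1)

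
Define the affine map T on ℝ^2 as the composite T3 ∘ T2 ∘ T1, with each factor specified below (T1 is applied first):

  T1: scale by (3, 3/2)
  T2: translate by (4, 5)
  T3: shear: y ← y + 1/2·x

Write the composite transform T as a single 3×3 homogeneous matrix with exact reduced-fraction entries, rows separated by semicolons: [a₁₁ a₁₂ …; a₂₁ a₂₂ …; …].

T = [3 0 4; 3/2 3/2 7; 0 0 1]

T1 = [3 0 0; 0 3/2 0; 0 0 1]
T2·T1 = [3 0 4; 0 3/2 5; 0 0 1]
T3·…·T1 = [3 0 4; 3/2 3/2 7; 0 0 1]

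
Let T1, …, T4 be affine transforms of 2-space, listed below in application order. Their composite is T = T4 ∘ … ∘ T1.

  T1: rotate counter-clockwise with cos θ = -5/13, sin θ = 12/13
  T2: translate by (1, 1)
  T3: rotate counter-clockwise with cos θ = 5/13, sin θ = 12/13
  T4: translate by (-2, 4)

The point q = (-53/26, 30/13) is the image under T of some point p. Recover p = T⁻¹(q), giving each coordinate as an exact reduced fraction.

p = (-1/2, 3)

T1 = [-5/13 -12/13 0; 12/13 -5/13 0; 0 0 1]
T2·T1 = [-5/13 -12/13 1; 12/13 -5/13 1; 0 0 1]
T3·…·T1 = [-1 0 -7/13; 0 -1 17/13; 0 0 1]
T4·…·T1 = [-1 0 -33/13; 0 -1 69/13; 0 0 1]
det M = 1; M⁻¹ = [-1 0 -33/13; 0 -1 69/13; 0 0 1]
M⁻¹ · (-53/26, 30/13)ᵀ = (-1/2, 3)ᵀ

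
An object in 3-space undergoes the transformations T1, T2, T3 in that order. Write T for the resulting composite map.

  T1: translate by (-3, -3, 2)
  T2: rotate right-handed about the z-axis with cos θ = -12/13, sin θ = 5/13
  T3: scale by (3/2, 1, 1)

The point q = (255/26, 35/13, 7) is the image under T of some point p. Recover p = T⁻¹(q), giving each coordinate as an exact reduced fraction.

p = (-2, -2, 5)

T1 = [1 0 0 -3; 0 1 0 -3; 0 0 1 2; 0 0 0 1]
T2·T1 = [-12/13 -5/13 0 51/13; 5/13 -12/13 0 21/13; 0 0 1 2; 0 0 0 1]
T3·…·T1 = [-18/13 -15/26 0 153/26; 5/13 -12/13 0 21/13; 0 0 1 2; 0 0 0 1]
det M = 3/2; M⁻¹ = [-8/13 5/13 0 3; -10/39 -12/13 0 3; 0 0 1 -2; 0 0 0 1]
M⁻¹ · (255/26, 35/13, 7)ᵀ = (-2, -2, 5)ᵀ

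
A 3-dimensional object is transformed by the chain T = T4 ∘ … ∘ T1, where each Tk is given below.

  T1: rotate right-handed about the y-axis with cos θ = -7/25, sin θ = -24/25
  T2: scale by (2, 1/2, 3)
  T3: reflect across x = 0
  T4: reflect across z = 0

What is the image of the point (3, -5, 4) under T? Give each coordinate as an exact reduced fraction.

T(p) = (234/25, -5/2, -132/25)

T1 rotate right-handed about the y-axis with cos θ = -7/25, sin θ = -24/25: (3, -5, 4) → (-117/25, -5, 44/25)
T2 scale by (2, 1/2, 3): (-117/25, -5, 44/25) → (-234/25, -5/2, 132/25)
T3 reflect across x = 0: (-234/25, -5/2, 132/25) → (234/25, -5/2, 132/25)
T4 reflect across z = 0: (234/25, -5/2, 132/25) → (234/25, -5/2, -132/25)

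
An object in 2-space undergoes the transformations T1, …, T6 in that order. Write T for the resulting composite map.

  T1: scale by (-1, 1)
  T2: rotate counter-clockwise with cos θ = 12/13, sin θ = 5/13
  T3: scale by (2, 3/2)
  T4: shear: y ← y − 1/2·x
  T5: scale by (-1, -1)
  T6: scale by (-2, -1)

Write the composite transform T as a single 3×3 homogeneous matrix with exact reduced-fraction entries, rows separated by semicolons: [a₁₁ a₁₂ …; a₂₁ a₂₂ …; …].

T = [-48/13 -20/13 0; 9/26 23/13 0; 0 0 1]

T1 = [-1 0 0; 0 1 0; 0 0 1]
T2·T1 = [-12/13 -5/13 0; -5/13 12/13 0; 0 0 1]
T3·…·T1 = [-24/13 -10/13 0; -15/26 18/13 0; 0 0 1]
T4·…·T1 = [-24/13 -10/13 0; 9/26 23/13 0; 0 0 1]
T5·…·T1 = [24/13 10/13 0; -9/26 -23/13 0; 0 0 1]
T6·…·T1 = [-48/13 -20/13 0; 9/26 23/13 0; 0 0 1]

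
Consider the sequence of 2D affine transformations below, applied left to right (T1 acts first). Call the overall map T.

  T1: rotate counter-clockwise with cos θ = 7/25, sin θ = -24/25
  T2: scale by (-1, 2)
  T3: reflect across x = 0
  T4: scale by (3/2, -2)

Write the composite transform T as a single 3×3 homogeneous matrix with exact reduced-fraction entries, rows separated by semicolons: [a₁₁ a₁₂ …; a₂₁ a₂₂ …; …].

T1 = [7/25 24/25 0; -24/25 7/25 0; 0 0 1]
T2·T1 = [-7/25 -24/25 0; -48/25 14/25 0; 0 0 1]
T3·…·T1 = [7/25 24/25 0; -48/25 14/25 0; 0 0 1]
T4·…·T1 = [21/50 36/25 0; 96/25 -28/25 0; 0 0 1]

T = [21/50 36/25 0; 96/25 -28/25 0; 0 0 1]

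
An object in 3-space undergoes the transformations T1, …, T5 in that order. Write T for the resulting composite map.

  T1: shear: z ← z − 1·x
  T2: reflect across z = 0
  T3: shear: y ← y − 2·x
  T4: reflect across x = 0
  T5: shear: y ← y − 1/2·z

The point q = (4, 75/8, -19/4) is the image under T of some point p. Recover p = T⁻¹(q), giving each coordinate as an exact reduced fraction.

p = (-4, -1, 3/4)

T1 = [1 0 0 0; 0 1 0 0; -1 0 1 0; 0 0 0 1]
T2·T1 = [1 0 0 0; 0 1 0 0; 1 0 -1 0; 0 0 0 1]
T3·…·T1 = [1 0 0 0; -2 1 0 0; 1 0 -1 0; 0 0 0 1]
T4·…·T1 = [-1 0 0 0; -2 1 0 0; 1 0 -1 0; 0 0 0 1]
T5·…·T1 = [-1 0 0 0; -5/2 1 1/2 0; 1 0 -1 0; 0 0 0 1]
det M = 1; M⁻¹ = [-1 0 0 0; -2 1 1/2 0; -1 0 -1 0; 0 0 0 1]
M⁻¹ · (4, 75/8, -19/4)ᵀ = (-4, -1, 3/4)ᵀ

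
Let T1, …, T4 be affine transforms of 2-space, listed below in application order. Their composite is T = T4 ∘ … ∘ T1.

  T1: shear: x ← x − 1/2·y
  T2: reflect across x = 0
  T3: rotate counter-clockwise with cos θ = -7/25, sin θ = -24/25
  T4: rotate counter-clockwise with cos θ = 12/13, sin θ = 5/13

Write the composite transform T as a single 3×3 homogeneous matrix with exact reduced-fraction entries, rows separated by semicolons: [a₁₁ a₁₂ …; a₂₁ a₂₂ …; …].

T1 = [1 -1/2 0; 0 1 0; 0 0 1]
T2·T1 = [-1 1/2 0; 0 1 0; 0 0 1]
T3·…·T1 = [7/25 41/50 0; 24/25 -19/25 0; 0 0 1]
T4·…·T1 = [-36/325 341/325 0; 323/325 -251/650 0; 0 0 1]

T = [-36/325 341/325 0; 323/325 -251/650 0; 0 0 1]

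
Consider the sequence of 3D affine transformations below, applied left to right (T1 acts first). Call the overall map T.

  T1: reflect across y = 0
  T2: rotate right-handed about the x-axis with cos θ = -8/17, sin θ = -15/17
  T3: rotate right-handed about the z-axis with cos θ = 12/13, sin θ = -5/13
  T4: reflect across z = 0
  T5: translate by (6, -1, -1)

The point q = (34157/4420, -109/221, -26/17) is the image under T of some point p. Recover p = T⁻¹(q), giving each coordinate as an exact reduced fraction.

p = (7/5, 1, 3/4)

T1 = [1 0 0 0; 0 -1 0 0; 0 0 1 0; 0 0 0 1]
T2·T1 = [1 0 0 0; 0 8/17 15/17 0; 0 15/17 -8/17 0; 0 0 0 1]
T3·…·T1 = [12/13 40/221 75/221 0; -5/13 96/221 180/221 0; 0 15/17 -8/17 0; 0 0 0 1]
T4·…·T1 = [12/13 40/221 75/221 0; -5/13 96/221 180/221 0; 0 -15/17 8/17 0; 0 0 0 1]
T5·…·T1 = [12/13 40/221 75/221 6; -5/13 96/221 180/221 -1; 0 -15/17 8/17 -1; 0 0 0 1]
det M = 1; M⁻¹ = [12/13 -5/13 0 -77/13; 40/221 96/221 -15/17 -339/221; 75/221 180/221 8/17 -166/221; 0 0 0 1]
M⁻¹ · (34157/4420, -109/221, -26/17)ᵀ = (7/5, 1, 3/4)ᵀ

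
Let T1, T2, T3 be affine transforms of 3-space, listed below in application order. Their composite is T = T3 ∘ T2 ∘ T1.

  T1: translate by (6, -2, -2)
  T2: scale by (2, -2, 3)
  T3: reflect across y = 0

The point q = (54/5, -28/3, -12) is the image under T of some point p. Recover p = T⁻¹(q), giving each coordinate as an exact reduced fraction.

p = (-3/5, -8/3, -2)

T1 = [1 0 0 6; 0 1 0 -2; 0 0 1 -2; 0 0 0 1]
T2·T1 = [2 0 0 12; 0 -2 0 4; 0 0 3 -6; 0 0 0 1]
T3·…·T1 = [2 0 0 12; 0 2 0 -4; 0 0 3 -6; 0 0 0 1]
det M = 12; M⁻¹ = [1/2 0 0 -6; 0 1/2 0 2; 0 0 1/3 2; 0 0 0 1]
M⁻¹ · (54/5, -28/3, -12)ᵀ = (-3/5, -8/3, -2)ᵀ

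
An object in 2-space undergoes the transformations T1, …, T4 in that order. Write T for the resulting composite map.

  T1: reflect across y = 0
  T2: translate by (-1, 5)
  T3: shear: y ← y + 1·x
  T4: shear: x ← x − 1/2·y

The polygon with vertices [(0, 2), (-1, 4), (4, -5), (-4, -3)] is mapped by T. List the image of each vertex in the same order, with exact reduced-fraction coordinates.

T1 reflect across y = 0: (0, 2) → (0, -2); (-1, 4) → (-1, -4); (4, -5) → (4, 5); (-4, -3) → (-4, 3)
T2 translate by (-1, 5): (0, -2) → (-1, 3); (-1, -4) → (-2, 1); (4, 5) → (3, 10); (-4, 3) → (-5, 8)
T3 shear: y ← y + 1·x: (-1, 3) → (-1, 2); (-2, 1) → (-2, -1); (3, 10) → (3, 13); (-5, 8) → (-5, 3)
T4 shear: x ← x − 1/2·y: (-1, 2) → (-2, 2); (-2, -1) → (-3/2, -1); (3, 13) → (-7/2, 13); (-5, 3) → (-13/2, 3)

image vertices: (-2, 2), (-3/2, -1), (-7/2, 13), (-13/2, 3)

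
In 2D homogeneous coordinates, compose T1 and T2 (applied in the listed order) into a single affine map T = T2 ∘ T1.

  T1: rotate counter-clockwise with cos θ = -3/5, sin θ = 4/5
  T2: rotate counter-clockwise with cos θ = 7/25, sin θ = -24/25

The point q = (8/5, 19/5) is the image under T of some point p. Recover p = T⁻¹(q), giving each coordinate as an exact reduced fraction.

p = (4, 1)

T1 = [-3/5 -4/5 0; 4/5 -3/5 0; 0 0 1]
T2·T1 = [3/5 -4/5 0; 4/5 3/5 0; 0 0 1]
det M = 1; M⁻¹ = [3/5 4/5 0; -4/5 3/5 0; 0 0 1]
M⁻¹ · (8/5, 19/5)ᵀ = (4, 1)ᵀ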